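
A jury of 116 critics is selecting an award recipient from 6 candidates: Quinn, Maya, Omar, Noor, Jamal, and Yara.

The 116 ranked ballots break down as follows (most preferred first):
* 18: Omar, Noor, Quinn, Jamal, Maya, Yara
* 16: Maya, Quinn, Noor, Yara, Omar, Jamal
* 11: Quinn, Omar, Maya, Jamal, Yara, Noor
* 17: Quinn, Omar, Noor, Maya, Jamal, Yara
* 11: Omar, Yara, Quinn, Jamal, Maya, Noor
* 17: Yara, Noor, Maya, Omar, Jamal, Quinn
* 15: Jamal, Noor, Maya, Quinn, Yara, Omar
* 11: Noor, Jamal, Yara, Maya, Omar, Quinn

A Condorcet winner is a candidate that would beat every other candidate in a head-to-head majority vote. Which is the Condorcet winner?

Noor vs Quinn: 61–55
Noor vs Maya: 78–38
Noor vs Omar: 59–57
Noor vs Jamal: 79–37
Noor vs Yara: 77–39
Noor beats every other candidate.

Noor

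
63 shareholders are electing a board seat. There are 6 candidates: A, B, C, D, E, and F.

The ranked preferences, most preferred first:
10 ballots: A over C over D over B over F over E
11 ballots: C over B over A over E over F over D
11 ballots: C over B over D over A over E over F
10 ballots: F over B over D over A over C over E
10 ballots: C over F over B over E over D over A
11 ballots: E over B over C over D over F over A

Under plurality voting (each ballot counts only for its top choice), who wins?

C

First-place votes: A 10, B 0, C 32, D 0, E 11, F 10.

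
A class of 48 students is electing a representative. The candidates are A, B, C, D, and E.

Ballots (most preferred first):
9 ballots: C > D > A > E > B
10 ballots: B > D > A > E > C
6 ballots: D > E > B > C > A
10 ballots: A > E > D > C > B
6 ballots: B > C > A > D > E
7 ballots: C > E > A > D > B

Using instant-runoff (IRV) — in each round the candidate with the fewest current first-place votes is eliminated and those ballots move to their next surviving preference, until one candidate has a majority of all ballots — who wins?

C

Round 1: A 10, B 16, C 16, D 6, E 0. E eliminated.
Round 2: A 10, B 16, C 16, D 6. D eliminated.
Round 3: A 10, B 22, C 16. A eliminated.
Round 4: B 22, C 26. C has a majority (≥25).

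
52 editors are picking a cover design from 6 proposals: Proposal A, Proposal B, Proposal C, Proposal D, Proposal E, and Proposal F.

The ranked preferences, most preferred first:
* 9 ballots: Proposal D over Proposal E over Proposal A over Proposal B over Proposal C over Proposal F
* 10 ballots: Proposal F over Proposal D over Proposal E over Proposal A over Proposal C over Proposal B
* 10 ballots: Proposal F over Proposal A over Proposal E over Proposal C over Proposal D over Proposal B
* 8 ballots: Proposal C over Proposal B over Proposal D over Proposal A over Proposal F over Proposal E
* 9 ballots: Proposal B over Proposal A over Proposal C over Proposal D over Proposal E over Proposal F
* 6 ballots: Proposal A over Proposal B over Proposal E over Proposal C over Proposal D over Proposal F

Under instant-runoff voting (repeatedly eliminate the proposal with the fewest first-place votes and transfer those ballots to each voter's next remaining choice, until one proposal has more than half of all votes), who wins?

Round 1: Proposal A 6, Proposal B 9, Proposal C 8, Proposal D 9, Proposal E 0, Proposal F 20. Proposal E eliminated.
Round 2: Proposal A 6, Proposal B 9, Proposal C 8, Proposal D 9, Proposal F 20. Proposal A eliminated.
Round 3: Proposal B 15, Proposal C 8, Proposal D 9, Proposal F 20. Proposal C eliminated.
Round 4: Proposal B 23, Proposal D 9, Proposal F 20. Proposal D eliminated.
Round 5: Proposal B 32, Proposal F 20. Proposal B has a majority (≥27).

Proposal B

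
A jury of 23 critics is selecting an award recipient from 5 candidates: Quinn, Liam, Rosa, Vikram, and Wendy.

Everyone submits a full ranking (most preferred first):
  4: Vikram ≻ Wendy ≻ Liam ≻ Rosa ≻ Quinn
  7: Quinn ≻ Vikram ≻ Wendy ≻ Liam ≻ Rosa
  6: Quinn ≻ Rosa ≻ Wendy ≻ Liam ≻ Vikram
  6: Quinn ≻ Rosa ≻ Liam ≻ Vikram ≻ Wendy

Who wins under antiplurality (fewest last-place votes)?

Liam

Last-place votes: Quinn 4, Liam 0, Rosa 7, Vikram 6, Wendy 6.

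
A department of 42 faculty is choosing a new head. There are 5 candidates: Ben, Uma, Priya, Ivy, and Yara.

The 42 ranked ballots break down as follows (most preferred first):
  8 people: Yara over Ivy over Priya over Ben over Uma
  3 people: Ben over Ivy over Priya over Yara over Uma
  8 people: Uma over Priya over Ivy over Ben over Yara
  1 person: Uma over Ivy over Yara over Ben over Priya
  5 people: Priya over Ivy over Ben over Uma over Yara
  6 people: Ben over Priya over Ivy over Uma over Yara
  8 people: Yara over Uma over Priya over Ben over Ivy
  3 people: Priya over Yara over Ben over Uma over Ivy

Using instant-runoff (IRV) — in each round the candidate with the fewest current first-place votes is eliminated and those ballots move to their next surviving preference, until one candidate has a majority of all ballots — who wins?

Round 1: Ben 9, Uma 9, Priya 8, Ivy 0, Yara 16. Ivy eliminated.
Round 2: Ben 9, Uma 9, Priya 8, Yara 16. Priya eliminated.
Round 3: Ben 14, Uma 9, Yara 19. Uma eliminated.
Round 4: Ben 22, Yara 20. Ben has a majority (≥22).

Ben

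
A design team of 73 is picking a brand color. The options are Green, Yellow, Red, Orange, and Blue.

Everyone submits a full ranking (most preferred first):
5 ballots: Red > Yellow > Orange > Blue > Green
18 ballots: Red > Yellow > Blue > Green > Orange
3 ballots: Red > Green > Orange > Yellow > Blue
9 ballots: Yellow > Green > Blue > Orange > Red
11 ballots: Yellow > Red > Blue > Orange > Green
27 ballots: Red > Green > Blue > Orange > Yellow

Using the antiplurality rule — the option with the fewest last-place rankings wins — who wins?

Last-place votes: Green 16, Yellow 27, Red 9, Orange 18, Blue 3.

Blue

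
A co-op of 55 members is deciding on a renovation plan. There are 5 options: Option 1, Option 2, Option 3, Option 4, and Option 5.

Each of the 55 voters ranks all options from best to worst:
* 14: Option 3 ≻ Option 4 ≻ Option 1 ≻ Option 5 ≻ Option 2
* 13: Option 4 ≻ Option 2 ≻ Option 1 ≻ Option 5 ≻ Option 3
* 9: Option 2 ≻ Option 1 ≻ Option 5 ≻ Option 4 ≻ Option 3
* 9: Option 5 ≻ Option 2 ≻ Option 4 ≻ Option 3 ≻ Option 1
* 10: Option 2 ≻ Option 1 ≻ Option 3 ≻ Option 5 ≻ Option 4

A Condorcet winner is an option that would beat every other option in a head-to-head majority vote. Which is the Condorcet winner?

Option 2 vs Option 1: 41–14
Option 2 vs Option 3: 41–14
Option 2 vs Option 4: 28–27
Option 2 vs Option 5: 32–23
Option 2 beats every other option.

Option 2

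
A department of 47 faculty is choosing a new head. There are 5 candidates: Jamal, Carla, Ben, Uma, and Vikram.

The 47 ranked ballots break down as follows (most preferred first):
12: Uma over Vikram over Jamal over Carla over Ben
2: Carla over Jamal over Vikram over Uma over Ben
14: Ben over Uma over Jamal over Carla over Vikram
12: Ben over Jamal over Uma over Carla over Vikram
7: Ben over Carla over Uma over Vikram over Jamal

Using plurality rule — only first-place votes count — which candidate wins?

Ben

First-place votes: Jamal 0, Carla 2, Ben 33, Uma 12, Vikram 0.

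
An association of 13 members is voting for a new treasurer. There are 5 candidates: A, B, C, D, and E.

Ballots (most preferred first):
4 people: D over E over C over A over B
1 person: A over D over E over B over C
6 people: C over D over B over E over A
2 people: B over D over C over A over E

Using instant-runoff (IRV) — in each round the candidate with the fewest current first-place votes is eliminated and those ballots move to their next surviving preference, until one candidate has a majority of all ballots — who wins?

Round 1: A 1, B 2, C 6, D 4, E 0. E eliminated.
Round 2: A 1, B 2, C 6, D 4. A eliminated.
Round 3: B 2, C 6, D 5. B eliminated.
Round 4: C 6, D 7. D has a majority (≥7).

D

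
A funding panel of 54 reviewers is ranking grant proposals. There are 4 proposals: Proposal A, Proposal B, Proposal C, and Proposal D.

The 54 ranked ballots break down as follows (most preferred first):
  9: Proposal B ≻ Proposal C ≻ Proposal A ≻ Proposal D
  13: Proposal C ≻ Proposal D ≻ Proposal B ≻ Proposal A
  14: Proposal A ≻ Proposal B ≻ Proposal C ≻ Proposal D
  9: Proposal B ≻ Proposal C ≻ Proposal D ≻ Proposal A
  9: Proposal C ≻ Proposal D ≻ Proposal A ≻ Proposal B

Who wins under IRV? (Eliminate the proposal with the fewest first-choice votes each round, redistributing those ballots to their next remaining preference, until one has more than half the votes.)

Proposal B

Round 1: Proposal A 14, Proposal B 18, Proposal C 22, Proposal D 0. Proposal D eliminated.
Round 2: Proposal A 14, Proposal B 18, Proposal C 22. Proposal A eliminated.
Round 3: Proposal B 32, Proposal C 22. Proposal B has a majority (≥28).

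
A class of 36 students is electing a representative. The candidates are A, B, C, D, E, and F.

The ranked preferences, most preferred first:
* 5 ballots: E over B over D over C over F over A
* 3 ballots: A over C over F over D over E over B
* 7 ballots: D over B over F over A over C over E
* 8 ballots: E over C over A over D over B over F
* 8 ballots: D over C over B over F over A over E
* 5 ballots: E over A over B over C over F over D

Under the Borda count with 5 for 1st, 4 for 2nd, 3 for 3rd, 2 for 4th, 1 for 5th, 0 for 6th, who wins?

D

A: 5×0 + 3×5 + 7×2 + 8×3 + 8×1 + 5×4 = 81
B: 5×4 + 3×0 + 7×4 + 8×1 + 8×3 + 5×3 = 95
C: 5×2 + 3×4 + 7×1 + 8×4 + 8×4 + 5×2 = 103
D: 5×3 + 3×2 + 7×5 + 8×2 + 8×5 + 5×0 = 112
E: 5×5 + 3×1 + 7×0 + 8×5 + 8×0 + 5×5 = 93
F: 5×1 + 3×3 + 7×3 + 8×0 + 8×2 + 5×1 = 56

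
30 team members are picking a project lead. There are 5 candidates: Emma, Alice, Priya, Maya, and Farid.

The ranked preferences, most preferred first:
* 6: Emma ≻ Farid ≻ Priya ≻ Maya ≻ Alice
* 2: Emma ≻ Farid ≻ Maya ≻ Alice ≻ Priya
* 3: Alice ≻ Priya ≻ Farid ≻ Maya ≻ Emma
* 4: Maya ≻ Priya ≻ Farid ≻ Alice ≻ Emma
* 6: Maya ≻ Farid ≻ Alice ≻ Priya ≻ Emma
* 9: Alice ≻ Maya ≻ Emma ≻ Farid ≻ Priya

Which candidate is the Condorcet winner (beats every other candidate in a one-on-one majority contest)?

Maya vs Emma: 22–8
Maya vs Alice: 18–12
Maya vs Priya: 21–9
Maya vs Farid: 19–11
Maya beats every other candidate.

Maya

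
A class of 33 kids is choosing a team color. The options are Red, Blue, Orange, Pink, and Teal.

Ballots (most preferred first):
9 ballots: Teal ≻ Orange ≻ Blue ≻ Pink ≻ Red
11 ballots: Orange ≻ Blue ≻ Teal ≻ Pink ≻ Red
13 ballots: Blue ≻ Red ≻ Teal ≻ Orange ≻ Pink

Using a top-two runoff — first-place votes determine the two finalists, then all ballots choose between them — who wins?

Orange

Round 1 first-place votes: Red 0, Blue 13, Orange 11, Pink 0, Teal 9. Blue and Orange advance.
Runoff: Blue is ranked above Orange on 13 ballots, Orange above Blue on 20.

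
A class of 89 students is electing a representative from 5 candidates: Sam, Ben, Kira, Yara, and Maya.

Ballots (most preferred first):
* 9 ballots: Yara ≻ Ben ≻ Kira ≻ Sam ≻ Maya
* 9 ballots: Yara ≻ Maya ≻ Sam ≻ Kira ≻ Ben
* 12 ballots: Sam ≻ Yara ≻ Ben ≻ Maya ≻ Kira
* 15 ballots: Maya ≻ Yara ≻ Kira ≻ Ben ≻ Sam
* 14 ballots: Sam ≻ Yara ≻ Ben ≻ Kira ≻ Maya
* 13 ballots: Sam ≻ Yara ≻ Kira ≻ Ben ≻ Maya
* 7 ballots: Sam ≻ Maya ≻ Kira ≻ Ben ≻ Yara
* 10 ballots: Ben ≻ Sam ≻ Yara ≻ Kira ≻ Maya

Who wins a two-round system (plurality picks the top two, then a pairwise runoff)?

Round 1 first-place votes: Sam 46, Ben 10, Kira 0, Yara 18, Maya 15. Sam and Yara advance.
Runoff: Sam is ranked above Yara on 56 ballots, Yara above Sam on 33.

Sam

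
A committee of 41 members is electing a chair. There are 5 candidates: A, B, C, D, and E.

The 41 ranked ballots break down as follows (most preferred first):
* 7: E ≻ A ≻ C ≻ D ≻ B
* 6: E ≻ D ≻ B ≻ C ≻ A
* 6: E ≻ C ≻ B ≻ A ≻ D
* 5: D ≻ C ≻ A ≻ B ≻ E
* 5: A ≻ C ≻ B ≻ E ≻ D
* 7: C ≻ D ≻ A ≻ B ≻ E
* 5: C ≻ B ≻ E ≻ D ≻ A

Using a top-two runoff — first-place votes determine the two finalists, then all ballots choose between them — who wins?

C

Round 1 first-place votes: A 5, B 0, C 12, D 5, E 19. E and C advance.
Runoff: E is ranked above C on 19 ballots, C above E on 22.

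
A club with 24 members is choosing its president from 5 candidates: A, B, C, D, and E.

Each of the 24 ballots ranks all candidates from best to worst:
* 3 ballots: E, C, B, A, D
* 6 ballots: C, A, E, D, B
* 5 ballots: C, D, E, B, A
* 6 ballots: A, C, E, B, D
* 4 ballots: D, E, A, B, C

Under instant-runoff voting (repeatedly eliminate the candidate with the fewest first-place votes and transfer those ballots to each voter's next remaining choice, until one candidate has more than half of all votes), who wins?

C

Round 1: A 6, B 0, C 11, D 4, E 3. B eliminated.
Round 2: A 6, C 11, D 4, E 3. E eliminated.
Round 3: A 6, C 14, D 4. C has a majority (≥13).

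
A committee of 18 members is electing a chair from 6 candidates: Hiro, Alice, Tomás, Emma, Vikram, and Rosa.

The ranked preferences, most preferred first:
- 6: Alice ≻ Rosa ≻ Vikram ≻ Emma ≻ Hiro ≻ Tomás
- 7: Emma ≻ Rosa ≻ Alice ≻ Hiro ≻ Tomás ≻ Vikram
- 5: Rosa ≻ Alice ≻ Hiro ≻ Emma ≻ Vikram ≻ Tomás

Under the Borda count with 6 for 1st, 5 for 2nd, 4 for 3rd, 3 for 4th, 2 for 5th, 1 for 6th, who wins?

Rosa

Hiro: 6×2 + 7×3 + 5×4 = 53
Alice: 6×6 + 7×4 + 5×5 = 89
Tomás: 6×1 + 7×2 + 5×1 = 25
Emma: 6×3 + 7×6 + 5×3 = 75
Vikram: 6×4 + 7×1 + 5×2 = 41
Rosa: 6×5 + 7×5 + 5×6 = 95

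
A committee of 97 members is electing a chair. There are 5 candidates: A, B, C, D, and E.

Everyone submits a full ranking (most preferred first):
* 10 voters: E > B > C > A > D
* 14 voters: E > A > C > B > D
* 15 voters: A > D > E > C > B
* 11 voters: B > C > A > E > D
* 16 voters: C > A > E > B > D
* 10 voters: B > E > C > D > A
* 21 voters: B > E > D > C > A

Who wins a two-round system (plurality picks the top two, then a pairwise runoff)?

E

Round 1 first-place votes: A 15, B 42, C 16, D 0, E 24. B and E advance.
Runoff: B is ranked above E on 42 ballots, E above B on 55.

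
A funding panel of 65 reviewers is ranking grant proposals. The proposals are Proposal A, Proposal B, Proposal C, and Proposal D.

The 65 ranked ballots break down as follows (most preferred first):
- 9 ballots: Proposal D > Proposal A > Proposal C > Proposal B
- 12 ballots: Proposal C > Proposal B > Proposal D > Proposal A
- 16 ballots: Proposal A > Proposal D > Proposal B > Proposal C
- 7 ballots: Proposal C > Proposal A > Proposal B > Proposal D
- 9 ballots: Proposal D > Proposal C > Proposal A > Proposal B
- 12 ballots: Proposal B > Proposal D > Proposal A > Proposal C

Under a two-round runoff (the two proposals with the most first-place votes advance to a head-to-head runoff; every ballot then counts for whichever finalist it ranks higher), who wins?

Proposal D

Round 1 first-place votes: Proposal A 16, Proposal B 12, Proposal C 19, Proposal D 18. Proposal C and Proposal D advance.
Runoff: Proposal C is ranked above Proposal D on 19 ballots, Proposal D above Proposal C on 46.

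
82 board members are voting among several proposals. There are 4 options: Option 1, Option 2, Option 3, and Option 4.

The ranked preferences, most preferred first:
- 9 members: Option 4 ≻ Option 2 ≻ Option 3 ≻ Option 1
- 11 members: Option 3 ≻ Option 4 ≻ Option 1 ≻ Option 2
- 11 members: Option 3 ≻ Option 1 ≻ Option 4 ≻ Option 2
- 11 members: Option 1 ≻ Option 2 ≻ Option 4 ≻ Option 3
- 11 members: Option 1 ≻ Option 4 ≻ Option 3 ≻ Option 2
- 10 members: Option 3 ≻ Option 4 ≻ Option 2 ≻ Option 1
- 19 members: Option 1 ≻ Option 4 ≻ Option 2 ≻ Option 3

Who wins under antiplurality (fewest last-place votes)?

Last-place votes: Option 1 19, Option 2 33, Option 3 30, Option 4 0.

Option 4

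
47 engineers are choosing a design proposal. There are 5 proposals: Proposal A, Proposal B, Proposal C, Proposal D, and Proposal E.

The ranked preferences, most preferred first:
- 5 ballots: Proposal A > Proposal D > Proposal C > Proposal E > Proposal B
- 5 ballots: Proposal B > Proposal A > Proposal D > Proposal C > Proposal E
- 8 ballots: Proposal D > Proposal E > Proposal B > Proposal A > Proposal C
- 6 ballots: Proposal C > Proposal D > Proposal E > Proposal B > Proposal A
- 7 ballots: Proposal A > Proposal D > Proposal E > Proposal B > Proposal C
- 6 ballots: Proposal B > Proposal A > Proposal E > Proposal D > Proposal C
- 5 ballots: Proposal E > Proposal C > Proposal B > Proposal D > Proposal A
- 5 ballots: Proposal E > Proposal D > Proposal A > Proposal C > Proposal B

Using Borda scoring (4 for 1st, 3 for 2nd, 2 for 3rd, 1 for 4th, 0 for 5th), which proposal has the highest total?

Proposal A: 5×4 + 5×3 + 8×1 + 6×0 + 7×4 + 6×3 + 5×0 + 5×2 = 99
Proposal B: 5×0 + 5×4 + 8×2 + 6×1 + 7×1 + 6×4 + 5×2 + 5×0 = 83
Proposal C: 5×2 + 5×1 + 8×0 + 6×4 + 7×0 + 6×0 + 5×3 + 5×1 = 59
Proposal D: 5×3 + 5×2 + 8×4 + 6×3 + 7×3 + 6×1 + 5×1 + 5×3 = 122
Proposal E: 5×1 + 5×0 + 8×3 + 6×2 + 7×2 + 6×2 + 5×4 + 5×4 = 107

Proposal D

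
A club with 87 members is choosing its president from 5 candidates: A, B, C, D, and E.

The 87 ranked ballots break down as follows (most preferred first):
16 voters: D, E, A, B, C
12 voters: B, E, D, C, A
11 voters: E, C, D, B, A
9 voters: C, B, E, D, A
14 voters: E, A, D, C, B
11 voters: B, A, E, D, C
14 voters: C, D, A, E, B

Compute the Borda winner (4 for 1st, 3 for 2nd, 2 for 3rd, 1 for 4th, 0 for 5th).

A: 16×2 + 12×0 + 11×0 + 9×0 + 14×3 + 11×3 + 14×2 = 135
B: 16×1 + 12×4 + 11×1 + 9×3 + 14×0 + 11×4 + 14×0 = 146
C: 16×0 + 12×1 + 11×3 + 9×4 + 14×1 + 11×0 + 14×4 = 151
D: 16×4 + 12×2 + 11×2 + 9×1 + 14×2 + 11×1 + 14×3 = 200
E: 16×3 + 12×3 + 11×4 + 9×2 + 14×4 + 11×2 + 14×1 = 238

E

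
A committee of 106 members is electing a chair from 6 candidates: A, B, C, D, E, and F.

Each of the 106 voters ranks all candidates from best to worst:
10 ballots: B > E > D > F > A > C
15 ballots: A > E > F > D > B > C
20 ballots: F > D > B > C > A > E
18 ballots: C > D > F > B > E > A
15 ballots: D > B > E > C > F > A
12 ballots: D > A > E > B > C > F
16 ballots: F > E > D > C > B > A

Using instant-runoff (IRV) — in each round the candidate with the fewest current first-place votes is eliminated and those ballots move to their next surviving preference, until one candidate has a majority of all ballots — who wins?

Round 1: A 15, B 10, C 18, D 27, E 0, F 36. E eliminated.
Round 2: A 15, B 10, C 18, D 27, F 36. B eliminated.
Round 3: A 15, C 18, D 37, F 36. A eliminated.
Round 4: C 18, D 37, F 51. C eliminated.
Round 5: D 55, F 51. D has a majority (≥54).

D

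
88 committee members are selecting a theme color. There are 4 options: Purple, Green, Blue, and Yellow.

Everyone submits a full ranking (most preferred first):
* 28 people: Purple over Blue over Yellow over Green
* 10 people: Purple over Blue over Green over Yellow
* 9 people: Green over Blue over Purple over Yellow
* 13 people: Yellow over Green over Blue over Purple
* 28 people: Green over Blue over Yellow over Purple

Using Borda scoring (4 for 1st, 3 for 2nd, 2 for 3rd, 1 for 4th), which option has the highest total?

Purple: 28×4 + 10×4 + 9×2 + 13×1 + 28×1 = 211
Green: 28×1 + 10×2 + 9×4 + 13×3 + 28×4 = 235
Blue: 28×3 + 10×3 + 9×3 + 13×2 + 28×3 = 251
Yellow: 28×2 + 10×1 + 9×1 + 13×4 + 28×2 = 183

Blue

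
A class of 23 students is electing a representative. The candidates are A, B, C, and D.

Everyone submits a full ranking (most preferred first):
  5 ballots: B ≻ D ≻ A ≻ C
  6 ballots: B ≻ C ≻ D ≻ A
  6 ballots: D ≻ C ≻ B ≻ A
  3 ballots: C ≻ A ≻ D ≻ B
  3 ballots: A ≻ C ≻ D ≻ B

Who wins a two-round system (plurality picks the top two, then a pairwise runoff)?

Round 1 first-place votes: A 3, B 11, C 3, D 6. B and D advance.
Runoff: B is ranked above D on 11 ballots, D above B on 12.

D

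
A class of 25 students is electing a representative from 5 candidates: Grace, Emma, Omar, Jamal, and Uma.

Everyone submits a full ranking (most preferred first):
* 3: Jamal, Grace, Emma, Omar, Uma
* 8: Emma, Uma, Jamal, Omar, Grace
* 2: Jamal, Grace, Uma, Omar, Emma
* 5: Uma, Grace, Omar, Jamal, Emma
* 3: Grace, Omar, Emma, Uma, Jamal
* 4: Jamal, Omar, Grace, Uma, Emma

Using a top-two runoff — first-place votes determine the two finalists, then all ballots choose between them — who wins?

Round 1 first-place votes: Grace 3, Emma 8, Omar 0, Jamal 9, Uma 5. Jamal and Emma advance.
Runoff: Jamal is ranked above Emma on 14 ballots, Emma above Jamal on 11.

Jamal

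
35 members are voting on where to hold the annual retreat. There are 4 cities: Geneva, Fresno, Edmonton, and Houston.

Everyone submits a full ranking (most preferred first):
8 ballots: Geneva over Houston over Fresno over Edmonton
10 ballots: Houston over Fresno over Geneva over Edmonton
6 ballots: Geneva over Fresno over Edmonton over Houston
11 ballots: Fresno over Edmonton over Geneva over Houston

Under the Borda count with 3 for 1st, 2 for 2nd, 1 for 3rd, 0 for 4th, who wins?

Fresno

Geneva: 8×3 + 10×1 + 6×3 + 11×1 = 63
Fresno: 8×1 + 10×2 + 6×2 + 11×3 = 73
Edmonton: 8×0 + 10×0 + 6×1 + 11×2 = 28
Houston: 8×2 + 10×3 + 6×0 + 11×0 = 46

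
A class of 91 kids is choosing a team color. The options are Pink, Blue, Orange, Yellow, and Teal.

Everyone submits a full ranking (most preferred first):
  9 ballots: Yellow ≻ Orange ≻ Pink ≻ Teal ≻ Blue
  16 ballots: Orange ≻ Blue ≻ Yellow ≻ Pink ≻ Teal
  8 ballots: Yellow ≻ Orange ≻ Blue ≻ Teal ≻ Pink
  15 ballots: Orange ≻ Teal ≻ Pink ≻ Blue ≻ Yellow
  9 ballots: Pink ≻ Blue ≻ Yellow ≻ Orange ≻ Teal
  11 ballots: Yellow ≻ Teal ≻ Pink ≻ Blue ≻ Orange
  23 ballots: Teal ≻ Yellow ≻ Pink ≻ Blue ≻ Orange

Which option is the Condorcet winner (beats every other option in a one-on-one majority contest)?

Yellow

Yellow vs Pink: 67–24
Yellow vs Blue: 51–40
Yellow vs Orange: 60–31
Yellow vs Teal: 53–38
Yellow beats every other option.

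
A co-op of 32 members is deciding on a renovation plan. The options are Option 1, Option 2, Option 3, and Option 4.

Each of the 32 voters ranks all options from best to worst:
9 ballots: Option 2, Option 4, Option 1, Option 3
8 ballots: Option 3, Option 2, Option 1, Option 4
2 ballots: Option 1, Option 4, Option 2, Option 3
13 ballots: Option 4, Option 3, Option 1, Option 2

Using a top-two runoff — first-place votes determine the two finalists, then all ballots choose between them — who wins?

Round 1 first-place votes: Option 1 2, Option 2 9, Option 3 8, Option 4 13. Option 4 and Option 2 advance.
Runoff: Option 4 is ranked above Option 2 on 15 ballots, Option 2 above Option 4 on 17.

Option 2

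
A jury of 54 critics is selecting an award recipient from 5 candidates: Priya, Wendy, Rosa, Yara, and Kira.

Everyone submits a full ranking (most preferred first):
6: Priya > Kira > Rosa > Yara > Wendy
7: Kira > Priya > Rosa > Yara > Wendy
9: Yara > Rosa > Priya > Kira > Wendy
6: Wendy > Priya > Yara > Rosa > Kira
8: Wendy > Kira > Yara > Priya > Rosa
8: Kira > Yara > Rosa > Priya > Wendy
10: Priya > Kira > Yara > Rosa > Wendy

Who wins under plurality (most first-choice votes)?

Priya

First-place votes: Priya 16, Wendy 14, Rosa 0, Yara 9, Kira 15.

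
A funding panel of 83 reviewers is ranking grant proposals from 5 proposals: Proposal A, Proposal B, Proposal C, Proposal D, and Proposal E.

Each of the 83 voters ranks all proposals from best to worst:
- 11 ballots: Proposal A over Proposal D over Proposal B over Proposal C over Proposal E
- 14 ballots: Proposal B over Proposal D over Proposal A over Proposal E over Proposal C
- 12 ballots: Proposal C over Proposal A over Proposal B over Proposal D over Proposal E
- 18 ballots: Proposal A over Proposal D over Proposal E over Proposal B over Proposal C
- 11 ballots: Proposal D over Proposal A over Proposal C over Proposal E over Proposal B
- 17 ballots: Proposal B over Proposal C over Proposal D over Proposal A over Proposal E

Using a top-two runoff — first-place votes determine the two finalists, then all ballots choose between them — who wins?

Round 1 first-place votes: Proposal A 29, Proposal B 31, Proposal C 12, Proposal D 11, Proposal E 0. Proposal B and Proposal A advance.
Runoff: Proposal B is ranked above Proposal A on 31 ballots, Proposal A above Proposal B on 52.

Proposal A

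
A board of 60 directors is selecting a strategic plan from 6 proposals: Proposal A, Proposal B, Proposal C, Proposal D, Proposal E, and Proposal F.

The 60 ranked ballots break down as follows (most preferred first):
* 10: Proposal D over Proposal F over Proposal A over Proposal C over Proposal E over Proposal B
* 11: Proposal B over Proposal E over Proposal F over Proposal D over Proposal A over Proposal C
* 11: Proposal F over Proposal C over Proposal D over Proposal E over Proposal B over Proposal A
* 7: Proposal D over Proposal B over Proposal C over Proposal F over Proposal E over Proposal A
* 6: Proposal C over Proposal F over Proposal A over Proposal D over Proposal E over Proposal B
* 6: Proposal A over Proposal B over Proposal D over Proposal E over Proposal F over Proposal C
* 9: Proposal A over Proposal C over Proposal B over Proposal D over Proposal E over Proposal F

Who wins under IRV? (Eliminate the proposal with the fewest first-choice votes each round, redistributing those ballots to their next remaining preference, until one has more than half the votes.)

Proposal D

Round 1: Proposal A 15, Proposal B 11, Proposal C 6, Proposal D 17, Proposal E 0, Proposal F 11. Proposal E eliminated.
Round 2: Proposal A 15, Proposal B 11, Proposal C 6, Proposal D 17, Proposal F 11. Proposal C eliminated.
Round 3: Proposal A 15, Proposal B 11, Proposal D 17, Proposal F 17. Proposal B eliminated.
Round 4: Proposal A 15, Proposal D 17, Proposal F 28. Proposal A eliminated.
Round 5: Proposal D 32, Proposal F 28. Proposal D has a majority (≥31).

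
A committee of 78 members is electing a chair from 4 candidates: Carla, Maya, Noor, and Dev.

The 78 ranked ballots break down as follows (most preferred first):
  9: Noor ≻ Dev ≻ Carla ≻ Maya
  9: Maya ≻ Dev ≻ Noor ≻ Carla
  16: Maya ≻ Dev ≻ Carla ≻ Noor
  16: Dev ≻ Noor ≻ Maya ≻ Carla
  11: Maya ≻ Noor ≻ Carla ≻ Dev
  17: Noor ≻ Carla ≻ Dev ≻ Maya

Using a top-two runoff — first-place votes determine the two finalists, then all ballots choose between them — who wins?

Round 1 first-place votes: Carla 0, Maya 36, Noor 26, Dev 16. Maya and Noor advance.
Runoff: Maya is ranked above Noor on 36 ballots, Noor above Maya on 42.

Noor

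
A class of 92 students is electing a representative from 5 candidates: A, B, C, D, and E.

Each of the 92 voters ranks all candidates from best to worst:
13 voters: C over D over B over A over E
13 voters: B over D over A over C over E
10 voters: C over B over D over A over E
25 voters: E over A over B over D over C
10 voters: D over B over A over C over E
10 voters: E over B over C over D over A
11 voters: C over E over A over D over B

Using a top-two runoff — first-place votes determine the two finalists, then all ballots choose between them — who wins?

C

Round 1 first-place votes: A 0, B 13, C 34, D 10, E 35. E and C advance.
Runoff: E is ranked above C on 35 ballots, C above E on 57.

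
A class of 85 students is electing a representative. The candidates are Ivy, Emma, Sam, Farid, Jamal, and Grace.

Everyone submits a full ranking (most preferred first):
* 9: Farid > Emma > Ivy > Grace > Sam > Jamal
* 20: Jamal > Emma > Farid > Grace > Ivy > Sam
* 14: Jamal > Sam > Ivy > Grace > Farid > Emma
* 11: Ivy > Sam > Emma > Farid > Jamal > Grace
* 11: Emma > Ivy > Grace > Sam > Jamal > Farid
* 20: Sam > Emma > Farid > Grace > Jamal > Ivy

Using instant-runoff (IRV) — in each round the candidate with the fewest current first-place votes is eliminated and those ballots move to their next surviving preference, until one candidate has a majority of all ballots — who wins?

Round 1: Ivy 11, Emma 11, Sam 20, Farid 9, Jamal 34, Grace 0. Grace eliminated.
Round 2: Ivy 11, Emma 11, Sam 20, Farid 9, Jamal 34. Farid eliminated.
Round 3: Ivy 11, Emma 20, Sam 20, Jamal 34. Ivy eliminated.
Round 4: Emma 20, Sam 31, Jamal 34. Emma eliminated.
Round 5: Sam 51, Jamal 34. Sam has a majority (≥43).

Sam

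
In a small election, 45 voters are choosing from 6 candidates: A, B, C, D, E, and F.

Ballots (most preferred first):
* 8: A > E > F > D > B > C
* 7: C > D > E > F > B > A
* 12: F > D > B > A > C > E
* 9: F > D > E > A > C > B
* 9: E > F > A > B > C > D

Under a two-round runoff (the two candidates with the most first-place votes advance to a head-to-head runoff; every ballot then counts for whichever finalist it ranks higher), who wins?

Round 1 first-place votes: A 8, B 0, C 7, D 0, E 9, F 21. F and E advance.
Runoff: F is ranked above E on 21 ballots, E above F on 24.

E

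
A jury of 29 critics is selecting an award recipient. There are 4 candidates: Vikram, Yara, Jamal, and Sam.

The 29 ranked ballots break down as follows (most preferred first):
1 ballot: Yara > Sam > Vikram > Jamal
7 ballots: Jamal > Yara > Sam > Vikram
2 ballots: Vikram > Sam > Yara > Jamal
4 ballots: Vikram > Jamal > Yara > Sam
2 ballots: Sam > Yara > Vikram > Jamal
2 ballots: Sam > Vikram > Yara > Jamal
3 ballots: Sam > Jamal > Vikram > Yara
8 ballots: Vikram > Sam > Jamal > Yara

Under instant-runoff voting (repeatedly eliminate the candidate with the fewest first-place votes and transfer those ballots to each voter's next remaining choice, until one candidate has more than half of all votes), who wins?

Round 1: Vikram 14, Yara 1, Jamal 7, Sam 7. Yara eliminated.
Round 2: Vikram 14, Jamal 7, Sam 8. Jamal eliminated.
Round 3: Vikram 14, Sam 15. Sam has a majority (≥15).

Sam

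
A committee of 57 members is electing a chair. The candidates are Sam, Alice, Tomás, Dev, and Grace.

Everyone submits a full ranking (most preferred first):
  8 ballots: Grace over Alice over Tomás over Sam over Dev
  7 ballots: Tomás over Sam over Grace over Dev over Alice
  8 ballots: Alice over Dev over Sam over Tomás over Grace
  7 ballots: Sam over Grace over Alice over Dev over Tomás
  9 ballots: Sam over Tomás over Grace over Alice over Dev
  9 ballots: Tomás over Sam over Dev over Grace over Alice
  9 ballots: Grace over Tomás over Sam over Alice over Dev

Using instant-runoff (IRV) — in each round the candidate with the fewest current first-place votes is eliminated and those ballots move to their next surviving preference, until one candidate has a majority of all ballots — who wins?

Sam

Round 1: Sam 16, Alice 8, Tomás 16, Dev 0, Grace 17. Dev eliminated.
Round 2: Sam 16, Alice 8, Tomás 16, Grace 17. Alice eliminated.
Round 3: Sam 24, Tomás 16, Grace 17. Tomás eliminated.
Round 4: Sam 40, Grace 17. Sam has a majority (≥29).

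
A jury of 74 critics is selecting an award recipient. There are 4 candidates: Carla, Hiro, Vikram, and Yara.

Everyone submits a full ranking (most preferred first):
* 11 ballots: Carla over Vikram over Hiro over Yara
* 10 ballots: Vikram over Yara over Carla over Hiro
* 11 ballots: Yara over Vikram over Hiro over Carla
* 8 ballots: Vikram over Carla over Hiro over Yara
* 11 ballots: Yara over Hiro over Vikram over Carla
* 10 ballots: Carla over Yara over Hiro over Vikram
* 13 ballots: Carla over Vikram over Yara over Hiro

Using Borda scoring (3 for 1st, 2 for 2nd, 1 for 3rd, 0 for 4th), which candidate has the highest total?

Carla: 11×3 + 10×1 + 11×0 + 8×2 + 11×0 + 10×3 + 13×3 = 128
Hiro: 11×1 + 10×0 + 11×1 + 8×1 + 11×2 + 10×1 + 13×0 = 62
Vikram: 11×2 + 10×3 + 11×2 + 8×3 + 11×1 + 10×0 + 13×2 = 135
Yara: 11×0 + 10×2 + 11×3 + 8×0 + 11×3 + 10×2 + 13×1 = 119

Vikram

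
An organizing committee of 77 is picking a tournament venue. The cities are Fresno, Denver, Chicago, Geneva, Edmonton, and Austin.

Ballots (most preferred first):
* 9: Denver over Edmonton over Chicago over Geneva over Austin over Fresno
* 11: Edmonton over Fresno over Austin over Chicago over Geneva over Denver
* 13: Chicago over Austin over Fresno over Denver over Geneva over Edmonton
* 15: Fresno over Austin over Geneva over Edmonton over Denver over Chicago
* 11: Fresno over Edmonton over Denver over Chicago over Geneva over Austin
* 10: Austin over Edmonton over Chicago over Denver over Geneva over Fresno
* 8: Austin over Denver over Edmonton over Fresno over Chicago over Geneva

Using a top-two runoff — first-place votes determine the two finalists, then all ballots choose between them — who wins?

Round 1 first-place votes: Fresno 26, Denver 9, Chicago 13, Geneva 0, Edmonton 11, Austin 18. Fresno and Austin advance.
Runoff: Fresno is ranked above Austin on 37 ballots, Austin above Fresno on 40.

Austin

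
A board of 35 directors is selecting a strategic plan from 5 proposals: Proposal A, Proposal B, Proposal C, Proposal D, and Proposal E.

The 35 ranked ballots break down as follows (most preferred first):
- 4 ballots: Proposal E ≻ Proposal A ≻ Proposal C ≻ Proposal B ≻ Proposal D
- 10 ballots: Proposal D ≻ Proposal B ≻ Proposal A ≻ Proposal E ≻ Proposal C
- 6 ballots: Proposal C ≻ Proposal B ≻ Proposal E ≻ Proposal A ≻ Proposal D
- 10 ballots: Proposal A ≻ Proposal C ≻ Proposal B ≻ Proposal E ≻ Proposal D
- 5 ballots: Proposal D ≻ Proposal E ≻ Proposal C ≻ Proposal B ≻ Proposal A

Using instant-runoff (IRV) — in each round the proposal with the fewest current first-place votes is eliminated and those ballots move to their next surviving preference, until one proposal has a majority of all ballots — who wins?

Proposal A

Round 1: Proposal A 10, Proposal B 0, Proposal C 6, Proposal D 15, Proposal E 4. Proposal B eliminated.
Round 2: Proposal A 10, Proposal C 6, Proposal D 15, Proposal E 4. Proposal E eliminated.
Round 3: Proposal A 14, Proposal C 6, Proposal D 15. Proposal C eliminated.
Round 4: Proposal A 20, Proposal D 15. Proposal A has a majority (≥18).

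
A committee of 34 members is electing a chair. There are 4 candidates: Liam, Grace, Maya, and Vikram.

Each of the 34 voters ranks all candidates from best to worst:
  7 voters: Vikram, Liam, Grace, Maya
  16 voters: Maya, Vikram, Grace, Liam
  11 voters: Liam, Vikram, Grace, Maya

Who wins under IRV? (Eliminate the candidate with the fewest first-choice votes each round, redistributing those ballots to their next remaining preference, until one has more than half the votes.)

Liam

Round 1: Liam 11, Grace 0, Maya 16, Vikram 7. Grace eliminated.
Round 2: Liam 11, Maya 16, Vikram 7. Vikram eliminated.
Round 3: Liam 18, Maya 16. Liam has a majority (≥18).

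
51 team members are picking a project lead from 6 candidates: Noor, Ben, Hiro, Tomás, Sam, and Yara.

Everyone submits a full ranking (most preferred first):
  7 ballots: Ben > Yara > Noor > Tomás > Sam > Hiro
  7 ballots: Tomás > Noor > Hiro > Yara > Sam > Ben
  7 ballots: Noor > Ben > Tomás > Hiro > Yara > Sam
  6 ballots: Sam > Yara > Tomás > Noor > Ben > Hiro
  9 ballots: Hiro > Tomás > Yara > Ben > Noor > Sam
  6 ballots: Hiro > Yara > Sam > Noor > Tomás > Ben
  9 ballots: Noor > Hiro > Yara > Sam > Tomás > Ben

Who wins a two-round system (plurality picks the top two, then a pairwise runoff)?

Round 1 first-place votes: Noor 16, Ben 7, Hiro 15, Tomás 7, Sam 6, Yara 0. Noor and Hiro advance.
Runoff: Noor is ranked above Hiro on 36 ballots, Hiro above Noor on 15.

Noor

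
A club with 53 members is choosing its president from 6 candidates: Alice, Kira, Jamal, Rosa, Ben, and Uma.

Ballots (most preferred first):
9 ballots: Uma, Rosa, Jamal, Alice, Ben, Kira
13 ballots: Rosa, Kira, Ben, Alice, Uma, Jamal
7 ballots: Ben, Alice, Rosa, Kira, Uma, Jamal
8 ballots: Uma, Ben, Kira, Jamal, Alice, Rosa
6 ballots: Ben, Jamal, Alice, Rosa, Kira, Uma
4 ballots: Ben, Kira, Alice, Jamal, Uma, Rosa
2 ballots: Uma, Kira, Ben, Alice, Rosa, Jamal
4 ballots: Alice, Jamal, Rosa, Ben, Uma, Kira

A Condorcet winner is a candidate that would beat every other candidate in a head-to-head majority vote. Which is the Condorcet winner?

Ben vs Alice: 40–13
Ben vs Kira: 38–15
Ben vs Jamal: 40–13
Ben vs Rosa: 27–26
Ben vs Uma: 34–19
Ben beats every other candidate.

Ben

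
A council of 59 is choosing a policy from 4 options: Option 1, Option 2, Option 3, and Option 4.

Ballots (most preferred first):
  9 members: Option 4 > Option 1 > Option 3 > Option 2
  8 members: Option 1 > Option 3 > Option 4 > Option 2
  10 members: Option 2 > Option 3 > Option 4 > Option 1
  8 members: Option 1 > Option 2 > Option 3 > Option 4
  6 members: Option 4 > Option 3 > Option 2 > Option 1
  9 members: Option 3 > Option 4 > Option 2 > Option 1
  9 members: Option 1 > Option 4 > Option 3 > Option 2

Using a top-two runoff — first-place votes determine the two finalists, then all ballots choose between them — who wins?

Option 4

Round 1 first-place votes: Option 1 25, Option 2 10, Option 3 9, Option 4 15. Option 1 and Option 4 advance.
Runoff: Option 1 is ranked above Option 4 on 25 ballots, Option 4 above Option 1 on 34.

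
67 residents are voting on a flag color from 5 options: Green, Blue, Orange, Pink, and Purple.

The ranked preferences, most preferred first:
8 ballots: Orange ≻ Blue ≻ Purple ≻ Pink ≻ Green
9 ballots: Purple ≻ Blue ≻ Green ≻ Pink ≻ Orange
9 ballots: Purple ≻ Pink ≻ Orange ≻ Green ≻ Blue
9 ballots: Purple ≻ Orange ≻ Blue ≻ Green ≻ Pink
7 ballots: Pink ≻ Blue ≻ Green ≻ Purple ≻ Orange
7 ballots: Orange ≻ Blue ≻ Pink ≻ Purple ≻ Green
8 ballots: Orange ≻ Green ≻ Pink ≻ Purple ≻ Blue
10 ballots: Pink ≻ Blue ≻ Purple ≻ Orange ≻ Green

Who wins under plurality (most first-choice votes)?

First-place votes: Green 0, Blue 0, Orange 23, Pink 17, Purple 27.

Purple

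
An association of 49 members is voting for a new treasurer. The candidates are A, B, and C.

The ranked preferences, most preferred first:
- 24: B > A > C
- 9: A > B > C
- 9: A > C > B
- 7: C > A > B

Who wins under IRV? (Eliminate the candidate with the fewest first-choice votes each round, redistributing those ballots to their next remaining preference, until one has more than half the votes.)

Round 1: A 18, B 24, C 7. C eliminated.
Round 2: A 25, B 24. A has a majority (≥25).

A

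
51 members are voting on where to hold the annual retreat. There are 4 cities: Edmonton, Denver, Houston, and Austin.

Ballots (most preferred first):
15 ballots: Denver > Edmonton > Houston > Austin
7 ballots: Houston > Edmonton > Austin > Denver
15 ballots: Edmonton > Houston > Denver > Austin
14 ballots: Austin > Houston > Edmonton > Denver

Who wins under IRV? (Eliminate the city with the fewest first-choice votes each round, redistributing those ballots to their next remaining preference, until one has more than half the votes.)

Round 1: Edmonton 15, Denver 15, Houston 7, Austin 14. Houston eliminated.
Round 2: Edmonton 22, Denver 15, Austin 14. Austin eliminated.
Round 3: Edmonton 36, Denver 15. Edmonton has a majority (≥26).

Edmonton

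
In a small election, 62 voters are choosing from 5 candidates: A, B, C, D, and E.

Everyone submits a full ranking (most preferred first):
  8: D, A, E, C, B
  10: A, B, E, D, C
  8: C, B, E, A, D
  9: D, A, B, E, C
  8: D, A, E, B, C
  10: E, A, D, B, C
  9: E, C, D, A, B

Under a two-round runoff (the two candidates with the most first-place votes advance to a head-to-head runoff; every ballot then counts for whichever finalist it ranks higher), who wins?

Round 1 first-place votes: A 10, B 0, C 8, D 25, E 19. D and E advance.
Runoff: D is ranked above E on 25 ballots, E above D on 37.

E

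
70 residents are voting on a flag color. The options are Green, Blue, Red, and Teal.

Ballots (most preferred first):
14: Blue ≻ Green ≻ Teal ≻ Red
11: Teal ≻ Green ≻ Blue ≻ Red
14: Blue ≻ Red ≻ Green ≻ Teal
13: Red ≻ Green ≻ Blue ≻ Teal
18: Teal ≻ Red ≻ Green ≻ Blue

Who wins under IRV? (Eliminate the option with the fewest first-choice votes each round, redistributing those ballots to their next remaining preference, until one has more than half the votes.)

Blue

Round 1: Green 0, Blue 28, Red 13, Teal 29. Green eliminated.
Round 2: Blue 28, Red 13, Teal 29. Red eliminated.
Round 3: Blue 41, Teal 29. Blue has a majority (≥36).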